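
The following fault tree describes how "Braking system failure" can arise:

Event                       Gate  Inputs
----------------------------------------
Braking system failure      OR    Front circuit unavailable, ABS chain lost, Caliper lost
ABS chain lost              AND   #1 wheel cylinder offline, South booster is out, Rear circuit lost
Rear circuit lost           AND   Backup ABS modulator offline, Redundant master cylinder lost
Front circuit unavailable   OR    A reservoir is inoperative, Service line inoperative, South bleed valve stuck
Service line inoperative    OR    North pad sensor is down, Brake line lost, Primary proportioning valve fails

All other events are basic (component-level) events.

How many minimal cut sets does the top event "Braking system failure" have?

Service line inoperative [OR]: union of children's cut sets → 3 cut set(s).
Front circuit unavailable [OR]: union of children's cut sets → 5 cut set(s).
Rear circuit lost [AND]: one cut set from each child combined → 1 × 1 = 1 cut set(s).
ABS chain lost [AND]: one cut set from each child combined → 1 × 1 × 1 = 1 cut set(s).
Braking system failure [OR]: union of children's cut sets → 7 cut set(s).
Minimal cut sets: {A reservoir is inoperative}; {North pad sensor is down}; {Brake line lost}; {Primary proportioning valve fails}; {South bleed valve stuck}; {#1 wheel cylinder offline, Backup ABS modulator offline, Redundant master cylinder lost, South booster is out}; {Caliper lost}.

7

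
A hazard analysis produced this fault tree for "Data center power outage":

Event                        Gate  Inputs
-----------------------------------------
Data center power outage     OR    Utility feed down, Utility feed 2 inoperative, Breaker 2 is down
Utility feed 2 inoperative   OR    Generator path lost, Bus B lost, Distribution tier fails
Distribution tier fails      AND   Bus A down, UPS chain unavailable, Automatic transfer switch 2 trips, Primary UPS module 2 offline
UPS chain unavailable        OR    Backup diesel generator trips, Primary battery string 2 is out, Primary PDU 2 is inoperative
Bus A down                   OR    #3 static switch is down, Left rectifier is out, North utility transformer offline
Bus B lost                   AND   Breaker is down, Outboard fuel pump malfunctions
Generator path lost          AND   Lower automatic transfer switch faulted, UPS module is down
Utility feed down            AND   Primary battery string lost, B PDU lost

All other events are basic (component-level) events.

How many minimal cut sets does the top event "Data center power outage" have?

13

Utility feed down [AND]: one cut set from each child combined → 1 × 1 = 1 cut set(s).
Generator path lost [AND]: one cut set from each child combined → 1 × 1 = 1 cut set(s).
Bus B lost [AND]: one cut set from each child combined → 1 × 1 = 1 cut set(s).
Bus A down [OR]: union of children's cut sets → 3 cut set(s).
UPS chain unavailable [OR]: union of children's cut sets → 3 cut set(s).
Distribution tier fails [AND]: one cut set from each child combined → 3 × 3 × 1 × 1 = 9 cut set(s).
Utility feed 2 inoperative [OR]: union of children's cut sets → 11 cut set(s).
Data center power outage [OR]: union of children's cut sets → 13 cut set(s).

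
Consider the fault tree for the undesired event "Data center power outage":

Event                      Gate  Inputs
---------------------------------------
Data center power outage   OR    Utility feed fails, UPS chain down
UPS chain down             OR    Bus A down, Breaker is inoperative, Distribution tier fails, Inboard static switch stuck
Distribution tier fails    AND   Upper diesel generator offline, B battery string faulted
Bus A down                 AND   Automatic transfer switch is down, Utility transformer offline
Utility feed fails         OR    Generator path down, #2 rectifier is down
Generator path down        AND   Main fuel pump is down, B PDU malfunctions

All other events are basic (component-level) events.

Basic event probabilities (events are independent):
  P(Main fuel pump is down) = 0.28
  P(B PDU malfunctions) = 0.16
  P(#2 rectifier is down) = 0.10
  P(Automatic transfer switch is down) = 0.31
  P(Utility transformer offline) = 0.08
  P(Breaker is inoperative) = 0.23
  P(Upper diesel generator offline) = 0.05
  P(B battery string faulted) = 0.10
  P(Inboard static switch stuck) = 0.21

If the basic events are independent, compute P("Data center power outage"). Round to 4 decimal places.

0.4926

P(Generator path down) [AND] = 0.28 × 0.16 = 0.044800
P(Utility feed fails) [OR] = 1 − (1−0.044800) × (1−0.10) = 0.140320
P(Bus A down) [AND] = 0.31 × 0.08 = 0.024800
P(Distribution tier fails) [AND] = 0.05 × 0.10 = 0.005000
P(UPS chain down) [OR] = 1 − (1−0.024800) × (1−0.23) × (1−0.005000) × (1−0.21) = 0.409752
P(Data center power outage) [OR] = 1 − (1−0.140320) × (1−0.409752) = 0.492576
Rounded to 4 decimal places: P(Data center power outage) ≈ 0.4926.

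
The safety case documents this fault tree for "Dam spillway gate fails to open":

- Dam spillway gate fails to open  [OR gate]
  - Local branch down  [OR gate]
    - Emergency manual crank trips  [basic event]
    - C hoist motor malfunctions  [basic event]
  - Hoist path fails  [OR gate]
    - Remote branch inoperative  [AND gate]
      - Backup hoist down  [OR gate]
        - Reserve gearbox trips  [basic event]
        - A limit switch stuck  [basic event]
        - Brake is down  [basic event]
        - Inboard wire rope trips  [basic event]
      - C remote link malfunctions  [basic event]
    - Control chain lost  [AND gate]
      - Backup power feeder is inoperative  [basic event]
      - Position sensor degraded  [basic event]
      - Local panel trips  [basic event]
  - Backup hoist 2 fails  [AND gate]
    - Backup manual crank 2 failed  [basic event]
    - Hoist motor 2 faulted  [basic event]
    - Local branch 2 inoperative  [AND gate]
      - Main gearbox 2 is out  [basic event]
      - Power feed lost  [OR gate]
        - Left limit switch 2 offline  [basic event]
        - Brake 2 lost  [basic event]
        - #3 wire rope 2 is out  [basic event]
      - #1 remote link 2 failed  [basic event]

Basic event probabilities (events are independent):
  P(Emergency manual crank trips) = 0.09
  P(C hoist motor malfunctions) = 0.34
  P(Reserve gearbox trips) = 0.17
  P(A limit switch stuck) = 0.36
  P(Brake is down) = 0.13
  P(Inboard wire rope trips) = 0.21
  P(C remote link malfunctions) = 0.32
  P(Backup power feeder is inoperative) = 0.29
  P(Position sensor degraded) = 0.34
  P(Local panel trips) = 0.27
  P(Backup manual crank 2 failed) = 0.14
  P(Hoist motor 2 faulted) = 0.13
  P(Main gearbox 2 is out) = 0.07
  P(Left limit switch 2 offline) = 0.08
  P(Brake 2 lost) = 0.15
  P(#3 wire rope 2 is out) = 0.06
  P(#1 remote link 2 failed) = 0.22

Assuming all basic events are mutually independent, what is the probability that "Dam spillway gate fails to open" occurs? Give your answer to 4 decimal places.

0.5342

P(Local branch down) [OR] = 1 − (1−0.09) × (1−0.34) = 0.399400
P(Backup hoist down) [OR] = 1 − (1−0.17) × (1−0.36) × (1−0.13) × (1−0.21) = 0.634906
P(Remote branch inoperative) [AND] = 0.634906 × 0.32 = 0.203170
P(Control chain lost) [AND] = 0.29 × 0.34 × 0.27 = 0.026622
P(Hoist path fails) [OR] = 1 − (1−0.203170) × (1−0.026622) = 0.224383
P(Power feed lost) [OR] = 1 − (1−0.08) × (1−0.15) × (1−0.06) = 0.264920
P(Local branch 2 inoperative) [AND] = 0.07 × 0.264920 × 0.22 = 0.004080
P(Backup hoist 2 fails) [AND] = 0.14 × 0.13 × 0.004080 = 0.000074
P(Dam spillway gate fails to open) [OR] = 1 − (1−0.399400) × (1−0.224383) × (1−0.000074) = 0.534199
Rounded to 4 decimal places: P(Dam spillway gate fails to open) ≈ 0.5342.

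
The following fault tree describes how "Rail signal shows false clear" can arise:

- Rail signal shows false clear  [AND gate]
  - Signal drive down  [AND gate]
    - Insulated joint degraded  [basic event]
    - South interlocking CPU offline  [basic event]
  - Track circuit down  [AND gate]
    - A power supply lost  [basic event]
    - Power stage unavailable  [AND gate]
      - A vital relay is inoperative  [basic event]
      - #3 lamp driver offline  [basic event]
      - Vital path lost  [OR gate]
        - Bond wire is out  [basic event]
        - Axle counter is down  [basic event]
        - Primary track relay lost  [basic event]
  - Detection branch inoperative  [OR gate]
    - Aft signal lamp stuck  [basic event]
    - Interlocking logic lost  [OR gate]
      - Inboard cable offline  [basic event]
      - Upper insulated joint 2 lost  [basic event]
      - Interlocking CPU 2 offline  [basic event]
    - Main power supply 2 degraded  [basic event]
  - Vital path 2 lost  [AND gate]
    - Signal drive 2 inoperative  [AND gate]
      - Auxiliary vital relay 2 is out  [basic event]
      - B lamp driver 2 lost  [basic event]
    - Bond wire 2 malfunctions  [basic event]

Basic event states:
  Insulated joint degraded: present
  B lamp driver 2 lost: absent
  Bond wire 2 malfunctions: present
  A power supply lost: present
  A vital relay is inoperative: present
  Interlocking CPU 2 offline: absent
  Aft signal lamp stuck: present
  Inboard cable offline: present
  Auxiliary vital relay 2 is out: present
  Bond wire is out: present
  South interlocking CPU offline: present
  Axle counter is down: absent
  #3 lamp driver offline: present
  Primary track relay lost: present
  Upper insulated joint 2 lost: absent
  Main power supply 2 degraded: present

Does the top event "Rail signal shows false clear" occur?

Signal drive down [AND]: Insulated joint degraded=occurs, South interlocking CPU offline=occurs → all inputs occur → occurs.
Vital path lost [OR]: Bond wire is out=occurs, Axle counter is down=not, Primary track relay lost=occurs → at least one input occurs → occurs.
Power stage unavailable [AND]: A vital relay is inoperative=occurs, #3 lamp driver offline=occurs, Vital path lost=occurs → all inputs occur → occurs.
Track circuit down [AND]: A power supply lost=occurs, Power stage unavailable=occurs → all inputs occur → occurs.
Interlocking logic lost [OR]: Inboard cable offline=occurs, Upper insulated joint 2 lost=not, Interlocking CPU 2 offline=not → at least one input occurs → occurs.
Detection branch inoperative [OR]: Aft signal lamp stuck=occurs, Interlocking logic lost=occurs, Main power supply 2 degraded=occurs → at least one input occurs → occurs.
Signal drive 2 inoperative [AND]: Auxiliary vital relay 2 is out=occurs, B lamp driver 2 lost=not → not all inputs occur → does not occur.
Vital path 2 lost [AND]: Signal drive 2 inoperative=not, Bond wire 2 malfunctions=occurs → not all inputs occur → does not occur.
Rail signal shows false clear [AND]: Signal drive down=occurs, Track circuit down=occurs, Detection branch inoperative=occurs, Vital path 2 lost=not → not all inputs occur → does not occur.

No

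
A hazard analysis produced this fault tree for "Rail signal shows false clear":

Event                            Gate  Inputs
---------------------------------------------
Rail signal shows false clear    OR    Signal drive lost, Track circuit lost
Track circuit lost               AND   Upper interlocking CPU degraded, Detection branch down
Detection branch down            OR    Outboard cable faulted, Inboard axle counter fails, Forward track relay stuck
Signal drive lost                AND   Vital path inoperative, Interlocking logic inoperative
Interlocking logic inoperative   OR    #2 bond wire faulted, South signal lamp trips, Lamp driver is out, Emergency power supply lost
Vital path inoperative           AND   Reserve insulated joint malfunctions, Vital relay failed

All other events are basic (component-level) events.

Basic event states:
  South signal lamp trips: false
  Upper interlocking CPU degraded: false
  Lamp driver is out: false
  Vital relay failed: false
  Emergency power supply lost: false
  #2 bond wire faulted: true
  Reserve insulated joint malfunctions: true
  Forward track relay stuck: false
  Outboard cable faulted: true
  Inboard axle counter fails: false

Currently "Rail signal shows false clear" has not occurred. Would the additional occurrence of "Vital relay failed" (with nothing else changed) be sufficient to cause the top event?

Yes

Counterfactual: set "Vital relay failed" to occurred.
Vital path inoperative [AND]: Reserve insulated joint malfunctions=occurs, Vital relay failed=occurs → all inputs occur → occurs.
Interlocking logic inoperative [OR]: #2 bond wire faulted=occurs, South signal lamp trips=not, Lamp driver is out=not, Emergency power supply lost=not → at least one input occurs → occurs.
Signal drive lost [AND]: Vital path inoperative=occurs, Interlocking logic inoperative=occurs → all inputs occur → occurs.
Detection branch down [OR]: Outboard cable faulted=occurs, Inboard axle counter fails=not, Forward track relay stuck=not → at least one input occurs → occurs.
Track circuit lost [AND]: Upper interlocking CPU degraded=not, Detection branch down=occurs → not all inputs occur → does not occur.
Rail signal shows false clear [OR]: Signal drive lost=occurs, Track circuit lost=not → at least one input occurs → occurs.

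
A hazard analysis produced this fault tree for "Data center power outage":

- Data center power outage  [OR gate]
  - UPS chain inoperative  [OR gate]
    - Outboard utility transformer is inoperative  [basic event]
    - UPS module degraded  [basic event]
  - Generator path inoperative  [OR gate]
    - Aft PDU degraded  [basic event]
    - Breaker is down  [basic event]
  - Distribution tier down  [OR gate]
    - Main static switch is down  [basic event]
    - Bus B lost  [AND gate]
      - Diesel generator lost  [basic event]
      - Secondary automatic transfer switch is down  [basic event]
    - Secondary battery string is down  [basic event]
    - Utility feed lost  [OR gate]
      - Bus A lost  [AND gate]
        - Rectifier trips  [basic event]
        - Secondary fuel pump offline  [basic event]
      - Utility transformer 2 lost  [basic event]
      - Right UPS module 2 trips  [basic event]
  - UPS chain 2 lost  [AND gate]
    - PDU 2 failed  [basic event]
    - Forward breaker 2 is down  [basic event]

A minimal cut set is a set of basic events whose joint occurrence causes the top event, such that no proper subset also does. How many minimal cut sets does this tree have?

11

UPS chain inoperative [OR]: union of children's cut sets → 2 cut set(s).
Generator path inoperative [OR]: union of children's cut sets → 2 cut set(s).
Bus B lost [AND]: one cut set from each child combined → 1 × 1 = 1 cut set(s).
Bus A lost [AND]: one cut set from each child combined → 1 × 1 = 1 cut set(s).
Utility feed lost [OR]: union of children's cut sets → 3 cut set(s).
Distribution tier down [OR]: union of children's cut sets → 6 cut set(s).
UPS chain 2 lost [AND]: one cut set from each child combined → 1 × 1 = 1 cut set(s).
Data center power outage [OR]: union of children's cut sets → 11 cut set(s).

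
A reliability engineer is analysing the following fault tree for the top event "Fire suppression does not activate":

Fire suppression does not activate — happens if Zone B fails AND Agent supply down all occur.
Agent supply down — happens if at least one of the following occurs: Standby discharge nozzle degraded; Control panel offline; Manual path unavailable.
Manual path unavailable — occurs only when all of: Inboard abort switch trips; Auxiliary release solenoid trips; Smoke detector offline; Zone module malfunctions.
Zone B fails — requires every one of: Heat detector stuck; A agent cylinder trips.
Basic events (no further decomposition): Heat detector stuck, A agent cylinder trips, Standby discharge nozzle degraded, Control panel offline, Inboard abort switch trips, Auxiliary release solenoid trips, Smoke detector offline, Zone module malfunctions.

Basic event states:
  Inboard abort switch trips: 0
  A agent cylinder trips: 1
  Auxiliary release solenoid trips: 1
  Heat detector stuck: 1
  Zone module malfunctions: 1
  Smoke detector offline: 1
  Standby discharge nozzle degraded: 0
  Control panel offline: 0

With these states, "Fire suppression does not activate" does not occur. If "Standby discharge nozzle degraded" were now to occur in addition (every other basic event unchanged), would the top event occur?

Yes

Counterfactual: set "Standby discharge nozzle degraded" to occurred.
Zone B fails [AND]: Heat detector stuck=occurs, A agent cylinder trips=occurs → all inputs occur → occurs.
Manual path unavailable [AND]: Inboard abort switch trips=not, Auxiliary release solenoid trips=occurs, Smoke detector offline=occurs, Zone module malfunctions=occurs → not all inputs occur → does not occur.
Agent supply down [OR]: Standby discharge nozzle degraded=occurs, Control panel offline=not, Manual path unavailable=not → at least one input occurs → occurs.
Fire suppression does not activate [AND]: Zone B fails=occurs, Agent supply down=occurs → all inputs occur → occurs.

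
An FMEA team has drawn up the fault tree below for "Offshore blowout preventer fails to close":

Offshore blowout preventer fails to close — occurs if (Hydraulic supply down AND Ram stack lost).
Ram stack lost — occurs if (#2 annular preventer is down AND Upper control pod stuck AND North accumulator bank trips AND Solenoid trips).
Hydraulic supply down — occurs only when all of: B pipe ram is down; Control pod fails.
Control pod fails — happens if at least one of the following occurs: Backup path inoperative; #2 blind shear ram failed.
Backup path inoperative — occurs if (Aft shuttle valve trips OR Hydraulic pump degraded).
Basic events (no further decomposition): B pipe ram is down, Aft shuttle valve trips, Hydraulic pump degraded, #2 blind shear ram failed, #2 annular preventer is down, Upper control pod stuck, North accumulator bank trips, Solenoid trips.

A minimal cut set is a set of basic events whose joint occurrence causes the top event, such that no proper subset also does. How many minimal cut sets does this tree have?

3

Backup path inoperative [OR]: union of children's cut sets → 2 cut set(s).
Control pod fails [OR]: union of children's cut sets → 3 cut set(s).
Hydraulic supply down [AND]: one cut set from each child combined → 1 × 3 = 3 cut set(s).
Ram stack lost [AND]: one cut set from each child combined → 1 × 1 × 1 × 1 = 1 cut set(s).
Offshore blowout preventer fails to close [AND]: one cut set from each child combined → 3 × 1 = 3 cut set(s).
Minimal cut sets: {#2 annular preventer is down, Aft shuttle valve trips, B pipe ram is down, North accumulator bank trips, Solenoid trips, Upper control pod stuck}; {#2 annular preventer is down, B pipe ram is down, Hydraulic pump degraded, North accumulator bank trips, Solenoid trips, Upper control pod stuck}; {#2 annular preventer is down, #2 blind shear ram failed, B pipe ram is down, North accumulator bank trips, Solenoid trips, Upper control pod stuck}.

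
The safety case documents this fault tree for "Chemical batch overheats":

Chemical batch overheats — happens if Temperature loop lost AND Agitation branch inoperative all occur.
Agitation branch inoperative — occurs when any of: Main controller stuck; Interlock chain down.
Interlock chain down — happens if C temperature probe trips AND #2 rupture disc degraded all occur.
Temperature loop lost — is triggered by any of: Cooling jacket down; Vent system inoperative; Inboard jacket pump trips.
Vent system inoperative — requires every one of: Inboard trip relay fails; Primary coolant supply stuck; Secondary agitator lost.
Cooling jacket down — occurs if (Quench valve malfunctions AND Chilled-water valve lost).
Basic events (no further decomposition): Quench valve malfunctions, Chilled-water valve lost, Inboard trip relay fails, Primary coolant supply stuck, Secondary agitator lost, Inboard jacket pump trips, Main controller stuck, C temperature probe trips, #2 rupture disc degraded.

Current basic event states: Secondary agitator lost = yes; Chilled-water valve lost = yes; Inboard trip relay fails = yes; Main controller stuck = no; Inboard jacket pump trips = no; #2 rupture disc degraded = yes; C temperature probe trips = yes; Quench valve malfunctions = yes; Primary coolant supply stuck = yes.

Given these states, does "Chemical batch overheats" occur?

Yes

Cooling jacket down [AND]: Quench valve malfunctions=occurs, Chilled-water valve lost=occurs → all inputs occur → occurs.
Vent system inoperative [AND]: Inboard trip relay fails=occurs, Primary coolant supply stuck=occurs, Secondary agitator lost=occurs → all inputs occur → occurs.
Temperature loop lost [OR]: Cooling jacket down=occurs, Vent system inoperative=occurs, Inboard jacket pump trips=not → at least one input occurs → occurs.
Interlock chain down [AND]: C temperature probe trips=occurs, #2 rupture disc degraded=occurs → all inputs occur → occurs.
Agitation branch inoperative [OR]: Main controller stuck=not, Interlock chain down=occurs → at least one input occurs → occurs.
Chemical batch overheats [AND]: Temperature loop lost=occurs, Agitation branch inoperative=occurs → all inputs occur → occurs.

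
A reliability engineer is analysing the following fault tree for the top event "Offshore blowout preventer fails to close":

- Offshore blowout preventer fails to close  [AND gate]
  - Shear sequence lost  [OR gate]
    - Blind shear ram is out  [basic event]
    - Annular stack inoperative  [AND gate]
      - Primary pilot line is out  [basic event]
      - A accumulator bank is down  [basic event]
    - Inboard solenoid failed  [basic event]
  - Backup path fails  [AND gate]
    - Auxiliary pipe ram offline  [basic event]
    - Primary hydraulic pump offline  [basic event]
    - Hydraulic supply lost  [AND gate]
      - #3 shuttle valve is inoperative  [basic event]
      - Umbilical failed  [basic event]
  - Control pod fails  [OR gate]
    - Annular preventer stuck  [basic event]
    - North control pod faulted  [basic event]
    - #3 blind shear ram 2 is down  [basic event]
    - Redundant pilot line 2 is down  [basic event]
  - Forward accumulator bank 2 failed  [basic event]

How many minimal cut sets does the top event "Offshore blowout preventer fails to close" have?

Annular stack inoperative [AND]: one cut set from each child combined → 1 × 1 = 1 cut set(s).
Shear sequence lost [OR]: union of children's cut sets → 3 cut set(s).
Hydraulic supply lost [AND]: one cut set from each child combined → 1 × 1 = 1 cut set(s).
Backup path fails [AND]: one cut set from each child combined → 1 × 1 × 1 = 1 cut set(s).
Control pod fails [OR]: union of children's cut sets → 4 cut set(s).
Offshore blowout preventer fails to close [AND]: one cut set from each child combined → 3 × 1 × 4 × 1 = 12 cut set(s).

12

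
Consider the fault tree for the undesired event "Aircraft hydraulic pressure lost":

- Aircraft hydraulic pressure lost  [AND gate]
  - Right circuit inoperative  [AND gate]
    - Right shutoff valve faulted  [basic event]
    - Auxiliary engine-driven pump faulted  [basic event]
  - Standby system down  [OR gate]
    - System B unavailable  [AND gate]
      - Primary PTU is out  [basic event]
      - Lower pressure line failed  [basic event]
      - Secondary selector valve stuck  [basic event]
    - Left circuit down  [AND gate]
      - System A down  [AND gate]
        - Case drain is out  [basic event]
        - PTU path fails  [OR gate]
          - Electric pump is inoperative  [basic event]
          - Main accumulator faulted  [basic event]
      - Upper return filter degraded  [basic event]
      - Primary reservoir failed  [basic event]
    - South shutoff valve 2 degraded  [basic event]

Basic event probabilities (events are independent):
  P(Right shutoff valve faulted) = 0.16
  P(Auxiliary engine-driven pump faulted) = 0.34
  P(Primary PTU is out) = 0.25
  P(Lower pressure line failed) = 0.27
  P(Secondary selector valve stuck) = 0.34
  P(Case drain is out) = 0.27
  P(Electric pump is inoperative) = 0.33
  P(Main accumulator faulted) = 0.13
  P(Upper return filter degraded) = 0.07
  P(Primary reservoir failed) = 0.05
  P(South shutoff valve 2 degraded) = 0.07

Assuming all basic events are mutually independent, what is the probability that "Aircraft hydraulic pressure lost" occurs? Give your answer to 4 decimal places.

P(Right circuit inoperative) [AND] = 0.16 × 0.34 = 0.054400
P(System B unavailable) [AND] = 0.25 × 0.27 × 0.34 = 0.022950
P(PTU path fails) [OR] = 1 − (1−0.33) × (1−0.13) = 0.417100
P(System A down) [AND] = 0.27 × 0.417100 = 0.112617
P(Left circuit down) [AND] = 0.112617 × 0.07 × 0.05 = 0.000394
P(Standby system down) [OR] = 1 − (1−0.022950) × (1−0.000394) × (1−0.07) = 0.091702
P(Aircraft hydraulic pressure lost) [AND] = 0.054400 × 0.091702 = 0.004989
Rounded to 4 decimal places: P(Aircraft hydraulic pressure lost) ≈ 0.0050.

0.0050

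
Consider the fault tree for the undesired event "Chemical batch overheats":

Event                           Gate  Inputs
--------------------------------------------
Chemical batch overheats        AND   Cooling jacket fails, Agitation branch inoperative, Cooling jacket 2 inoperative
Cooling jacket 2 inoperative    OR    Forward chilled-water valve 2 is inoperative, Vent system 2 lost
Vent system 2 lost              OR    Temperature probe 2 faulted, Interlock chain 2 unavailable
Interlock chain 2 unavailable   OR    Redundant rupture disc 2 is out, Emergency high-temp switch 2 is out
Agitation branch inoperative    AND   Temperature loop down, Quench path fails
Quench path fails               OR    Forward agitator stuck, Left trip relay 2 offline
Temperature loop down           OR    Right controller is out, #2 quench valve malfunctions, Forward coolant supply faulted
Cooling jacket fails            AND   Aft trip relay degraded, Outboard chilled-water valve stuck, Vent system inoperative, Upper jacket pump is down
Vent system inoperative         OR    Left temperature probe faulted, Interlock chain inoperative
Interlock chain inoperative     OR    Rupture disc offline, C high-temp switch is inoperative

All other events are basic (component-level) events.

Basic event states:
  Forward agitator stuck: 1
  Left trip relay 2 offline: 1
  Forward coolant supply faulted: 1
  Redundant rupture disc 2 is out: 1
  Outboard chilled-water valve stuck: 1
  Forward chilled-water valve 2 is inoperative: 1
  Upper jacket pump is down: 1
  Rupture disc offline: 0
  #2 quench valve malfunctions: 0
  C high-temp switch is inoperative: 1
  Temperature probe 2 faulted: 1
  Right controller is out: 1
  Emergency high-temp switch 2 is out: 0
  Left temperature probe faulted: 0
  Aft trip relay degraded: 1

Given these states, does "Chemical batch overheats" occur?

Yes

Interlock chain inoperative [OR]: Rupture disc offline=not, C high-temp switch is inoperative=occurs → at least one input occurs → occurs.
Vent system inoperative [OR]: Left temperature probe faulted=not, Interlock chain inoperative=occurs → at least one input occurs → occurs.
Cooling jacket fails [AND]: Aft trip relay degraded=occurs, Outboard chilled-water valve stuck=occurs, Vent system inoperative=occurs, Upper jacket pump is down=occurs → all inputs occur → occurs.
Temperature loop down [OR]: Right controller is out=occurs, #2 quench valve malfunctions=not, Forward coolant supply faulted=occurs → at least one input occurs → occurs.
Quench path fails [OR]: Forward agitator stuck=occurs, Left trip relay 2 offline=occurs → at least one input occurs → occurs.
Agitation branch inoperative [AND]: Temperature loop down=occurs, Quench path fails=occurs → all inputs occur → occurs.
Interlock chain 2 unavailable [OR]: Redundant rupture disc 2 is out=occurs, Emergency high-temp switch 2 is out=not → at least one input occurs → occurs.
Vent system 2 lost [OR]: Temperature probe 2 faulted=occurs, Interlock chain 2 unavailable=occurs → at least one input occurs → occurs.
Cooling jacket 2 inoperative [OR]: Forward chilled-water valve 2 is inoperative=occurs, Vent system 2 lost=occurs → at least one input occurs → occurs.
Chemical batch overheats [AND]: Cooling jacket fails=occurs, Agitation branch inoperative=occurs, Cooling jacket 2 inoperative=occurs → all inputs occur → occurs.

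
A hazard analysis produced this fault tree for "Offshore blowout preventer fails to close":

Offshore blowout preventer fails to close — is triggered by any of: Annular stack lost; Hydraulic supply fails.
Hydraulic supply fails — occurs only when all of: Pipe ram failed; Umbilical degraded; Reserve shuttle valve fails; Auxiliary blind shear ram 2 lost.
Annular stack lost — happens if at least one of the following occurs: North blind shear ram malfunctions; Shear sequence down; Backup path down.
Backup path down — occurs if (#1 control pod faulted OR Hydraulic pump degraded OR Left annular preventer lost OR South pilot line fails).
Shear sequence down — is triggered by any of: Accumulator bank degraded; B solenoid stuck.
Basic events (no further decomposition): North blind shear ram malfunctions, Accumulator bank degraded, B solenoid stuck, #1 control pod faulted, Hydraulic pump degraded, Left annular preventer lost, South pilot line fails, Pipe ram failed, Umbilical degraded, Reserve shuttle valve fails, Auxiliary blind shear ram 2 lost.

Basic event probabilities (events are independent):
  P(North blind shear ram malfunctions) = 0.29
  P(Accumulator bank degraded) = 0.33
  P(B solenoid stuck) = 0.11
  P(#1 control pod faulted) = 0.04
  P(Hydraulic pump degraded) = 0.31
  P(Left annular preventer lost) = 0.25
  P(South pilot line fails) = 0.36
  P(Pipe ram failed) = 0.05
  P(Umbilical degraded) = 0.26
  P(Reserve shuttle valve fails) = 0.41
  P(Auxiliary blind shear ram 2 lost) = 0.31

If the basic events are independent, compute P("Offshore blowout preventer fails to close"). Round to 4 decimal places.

P(Shear sequence down) [OR] = 1 − (1−0.33) × (1−0.11) = 0.403700
P(Backup path down) [OR] = 1 − (1−0.04) × (1−0.31) × (1−0.25) × (1−0.36) = 0.682048
P(Annular stack lost) [OR] = 1 − (1−0.29) × (1−0.403700) × (1−0.682048) = 0.865388
P(Hydraulic supply fails) [AND] = 0.05 × 0.26 × 0.41 × 0.31 = 0.001652
P(Offshore blowout preventer fails to close) [OR] = 1 − (1−0.865388) × (1−0.001652) = 0.865610
Rounded to 4 decimal places: P(Offshore blowout preventer fails to close) ≈ 0.8656.

0.8656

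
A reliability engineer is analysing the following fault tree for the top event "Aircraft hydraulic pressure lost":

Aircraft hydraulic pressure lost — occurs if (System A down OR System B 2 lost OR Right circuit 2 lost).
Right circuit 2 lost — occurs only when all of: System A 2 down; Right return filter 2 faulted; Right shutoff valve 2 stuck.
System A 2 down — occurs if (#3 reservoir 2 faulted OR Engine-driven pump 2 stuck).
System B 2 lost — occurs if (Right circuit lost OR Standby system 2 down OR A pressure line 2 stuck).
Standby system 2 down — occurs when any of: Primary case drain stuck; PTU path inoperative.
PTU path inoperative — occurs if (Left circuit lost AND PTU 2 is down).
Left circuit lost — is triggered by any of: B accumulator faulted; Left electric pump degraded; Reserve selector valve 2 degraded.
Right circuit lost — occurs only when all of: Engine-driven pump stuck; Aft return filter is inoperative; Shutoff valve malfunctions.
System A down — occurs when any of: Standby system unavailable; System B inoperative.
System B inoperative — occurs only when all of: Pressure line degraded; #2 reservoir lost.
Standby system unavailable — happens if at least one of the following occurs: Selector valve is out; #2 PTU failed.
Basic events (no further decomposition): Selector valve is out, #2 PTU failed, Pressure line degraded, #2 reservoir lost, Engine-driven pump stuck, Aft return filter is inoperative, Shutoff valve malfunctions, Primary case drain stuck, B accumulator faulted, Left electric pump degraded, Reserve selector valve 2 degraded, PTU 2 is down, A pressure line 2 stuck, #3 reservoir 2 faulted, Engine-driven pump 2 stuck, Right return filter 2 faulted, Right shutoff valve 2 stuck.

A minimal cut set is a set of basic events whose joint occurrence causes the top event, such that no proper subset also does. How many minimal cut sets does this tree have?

11

Standby system unavailable [OR]: union of children's cut sets → 2 cut set(s).
System B inoperative [AND]: one cut set from each child combined → 1 × 1 = 1 cut set(s).
System A down [OR]: union of children's cut sets → 3 cut set(s).
Right circuit lost [AND]: one cut set from each child combined → 1 × 1 × 1 = 1 cut set(s).
Left circuit lost [OR]: union of children's cut sets → 3 cut set(s).
PTU path inoperative [AND]: one cut set from each child combined → 3 × 1 = 3 cut set(s).
Standby system 2 down [OR]: union of children's cut sets → 4 cut set(s).
System B 2 lost [OR]: union of children's cut sets → 6 cut set(s).
System A 2 down [OR]: union of children's cut sets → 2 cut set(s).
Right circuit 2 lost [AND]: one cut set from each child combined → 2 × 1 × 1 = 2 cut set(s).
Aircraft hydraulic pressure lost [OR]: union of children's cut sets → 11 cut set(s).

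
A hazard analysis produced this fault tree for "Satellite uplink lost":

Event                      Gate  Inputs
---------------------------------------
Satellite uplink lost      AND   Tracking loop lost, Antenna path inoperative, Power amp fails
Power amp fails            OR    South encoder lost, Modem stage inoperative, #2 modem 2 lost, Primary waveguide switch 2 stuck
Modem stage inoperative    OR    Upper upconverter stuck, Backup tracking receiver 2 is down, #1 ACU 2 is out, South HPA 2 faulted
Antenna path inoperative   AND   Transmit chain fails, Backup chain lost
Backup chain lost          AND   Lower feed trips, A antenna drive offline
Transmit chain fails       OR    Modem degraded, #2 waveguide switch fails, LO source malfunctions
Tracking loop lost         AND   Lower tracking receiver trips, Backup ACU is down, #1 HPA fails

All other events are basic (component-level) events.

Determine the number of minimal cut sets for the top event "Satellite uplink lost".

21

Tracking loop lost [AND]: one cut set from each child combined → 1 × 1 × 1 = 1 cut set(s).
Transmit chain fails [OR]: union of children's cut sets → 3 cut set(s).
Backup chain lost [AND]: one cut set from each child combined → 1 × 1 = 1 cut set(s).
Antenna path inoperative [AND]: one cut set from each child combined → 3 × 1 = 3 cut set(s).
Modem stage inoperative [OR]: union of children's cut sets → 4 cut set(s).
Power amp fails [OR]: union of children's cut sets → 7 cut set(s).
Satellite uplink lost [AND]: one cut set from each child combined → 1 × 3 × 7 = 21 cut set(s).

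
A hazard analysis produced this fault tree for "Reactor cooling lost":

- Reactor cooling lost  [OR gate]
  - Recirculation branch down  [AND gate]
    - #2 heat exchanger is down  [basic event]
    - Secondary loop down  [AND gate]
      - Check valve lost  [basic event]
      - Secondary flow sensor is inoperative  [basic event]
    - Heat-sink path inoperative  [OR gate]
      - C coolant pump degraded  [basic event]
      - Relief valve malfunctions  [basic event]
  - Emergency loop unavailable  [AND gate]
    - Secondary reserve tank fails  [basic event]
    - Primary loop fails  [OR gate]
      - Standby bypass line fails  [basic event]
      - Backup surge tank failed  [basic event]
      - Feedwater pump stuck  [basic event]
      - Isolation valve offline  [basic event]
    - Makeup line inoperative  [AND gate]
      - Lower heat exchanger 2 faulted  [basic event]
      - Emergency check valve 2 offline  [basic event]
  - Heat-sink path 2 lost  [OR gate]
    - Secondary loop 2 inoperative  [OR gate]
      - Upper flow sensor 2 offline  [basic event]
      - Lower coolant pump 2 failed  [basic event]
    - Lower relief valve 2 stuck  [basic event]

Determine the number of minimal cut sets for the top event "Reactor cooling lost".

9

Secondary loop down [AND]: one cut set from each child combined → 1 × 1 = 1 cut set(s).
Heat-sink path inoperative [OR]: union of children's cut sets → 2 cut set(s).
Recirculation branch down [AND]: one cut set from each child combined → 1 × 1 × 2 = 2 cut set(s).
Primary loop fails [OR]: union of children's cut sets → 4 cut set(s).
Makeup line inoperative [AND]: one cut set from each child combined → 1 × 1 = 1 cut set(s).
Emergency loop unavailable [AND]: one cut set from each child combined → 1 × 4 × 1 = 4 cut set(s).
Secondary loop 2 inoperative [OR]: union of children's cut sets → 2 cut set(s).
Heat-sink path 2 lost [OR]: union of children's cut sets → 3 cut set(s).
Reactor cooling lost [OR]: union of children's cut sets → 9 cut set(s).
Minimal cut sets: {#2 heat exchanger is down, C coolant pump degraded, Check valve lost, Secondary flow sensor is inoperative}; {#2 heat exchanger is down, Check valve lost, Relief valve malfunctions, Secondary flow sensor is inoperative}; {Emergency check valve 2 offline, Lower heat exchanger 2 faulted, Secondary reserve tank fails, Standby bypass line fails}; {Backup surge tank failed, Emergency check valve 2 offline, Lower heat exchanger 2 faulted, Secondary reserve tank fails}; {Emergency check valve 2 offline, Feedwater pump stuck, Lower heat exchanger 2 faulted, Secondary reserve tank fails}; {Emergency check valve 2 offline, Isolation valve offline, Lower heat exchanger 2 faulted, Secondary reserve tank fails}; {Upper flow sensor 2 offline}; {Lower coolant pump 2 failed}; {Lower relief valve 2 stuck}.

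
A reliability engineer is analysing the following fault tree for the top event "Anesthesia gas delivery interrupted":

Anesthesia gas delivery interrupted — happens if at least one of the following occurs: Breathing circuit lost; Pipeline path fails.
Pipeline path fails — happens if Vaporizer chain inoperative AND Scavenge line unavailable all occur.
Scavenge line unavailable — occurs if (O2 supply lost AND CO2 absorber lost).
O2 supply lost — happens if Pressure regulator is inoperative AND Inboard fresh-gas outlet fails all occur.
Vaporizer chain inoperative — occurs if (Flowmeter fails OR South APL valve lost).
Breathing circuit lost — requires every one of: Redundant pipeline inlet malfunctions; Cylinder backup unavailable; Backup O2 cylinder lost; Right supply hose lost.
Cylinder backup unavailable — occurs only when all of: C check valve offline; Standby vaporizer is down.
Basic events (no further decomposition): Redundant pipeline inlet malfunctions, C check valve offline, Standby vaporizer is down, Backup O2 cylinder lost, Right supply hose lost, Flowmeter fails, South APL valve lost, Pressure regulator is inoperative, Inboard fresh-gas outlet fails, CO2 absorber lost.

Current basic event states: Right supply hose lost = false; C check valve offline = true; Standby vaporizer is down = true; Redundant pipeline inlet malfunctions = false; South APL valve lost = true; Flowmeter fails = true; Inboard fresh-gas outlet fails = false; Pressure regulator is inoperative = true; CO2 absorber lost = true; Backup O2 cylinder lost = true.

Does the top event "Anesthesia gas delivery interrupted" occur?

No

Cylinder backup unavailable [AND]: C check valve offline=occurs, Standby vaporizer is down=occurs → all inputs occur → occurs.
Breathing circuit lost [AND]: Redundant pipeline inlet malfunctions=not, Cylinder backup unavailable=occurs, Backup O2 cylinder lost=occurs, Right supply hose lost=not → not all inputs occur → does not occur.
Vaporizer chain inoperative [OR]: Flowmeter fails=occurs, South APL valve lost=occurs → at least one input occurs → occurs.
O2 supply lost [AND]: Pressure regulator is inoperative=occurs, Inboard fresh-gas outlet fails=not → not all inputs occur → does not occur.
Scavenge line unavailable [AND]: O2 supply lost=not, CO2 absorber lost=occurs → not all inputs occur → does not occur.
Pipeline path fails [AND]: Vaporizer chain inoperative=occurs, Scavenge line unavailable=not → not all inputs occur → does not occur.
Anesthesia gas delivery interrupted [OR]: Breathing circuit lost=not, Pipeline path fails=not → no input occurs → does not occur.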